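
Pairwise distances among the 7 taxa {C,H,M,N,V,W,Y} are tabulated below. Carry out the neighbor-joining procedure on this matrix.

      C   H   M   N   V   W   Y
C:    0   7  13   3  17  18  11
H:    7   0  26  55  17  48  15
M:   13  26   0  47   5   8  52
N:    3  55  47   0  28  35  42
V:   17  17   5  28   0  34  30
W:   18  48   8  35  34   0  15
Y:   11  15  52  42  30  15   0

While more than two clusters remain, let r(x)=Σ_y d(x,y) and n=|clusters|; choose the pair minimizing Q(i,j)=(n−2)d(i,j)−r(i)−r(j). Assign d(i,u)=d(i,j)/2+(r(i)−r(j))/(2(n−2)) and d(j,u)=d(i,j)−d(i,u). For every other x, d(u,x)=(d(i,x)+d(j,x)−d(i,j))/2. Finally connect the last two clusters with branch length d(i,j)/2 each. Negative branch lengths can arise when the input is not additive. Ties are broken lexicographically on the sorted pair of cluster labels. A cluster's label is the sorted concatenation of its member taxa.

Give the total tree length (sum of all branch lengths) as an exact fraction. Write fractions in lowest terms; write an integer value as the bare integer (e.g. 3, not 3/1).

129/2

1. join M+W (d=8, Q=-269) ⇒ MW; edges |M|=33/10, |W|=47/10
  updated: d(C,MW)=23/2, d(H,MW)=33, d(MW,N)=37, d(MW,V)=31/2, d(MW,Y)=59/2
2. join C+N (d=3, Q=-405/2) ⇒ CN; edges |C|=-207/16, |N|=255/16
  updated: d(CN,H)=59/2, d(CN,MW)=91/4, d(CN,V)=21, d(CN,Y)=25
3. join H+Y (d=15, Q=-149) ⇒ HY; edges |H|=20/3, |Y|=25/3
  updated: d(CN,HY)=79/4, d(HY,MW)=95/4, d(HY,V)=16
4. join CN+HY (d=79/4, Q=-167/2) ⇒ CHNY; edges |CN|=87/8, |HY|=71/8
  updated: d(CHNY,MW)=107/8, d(CHNY,V)=69/8
5. join CHNY+MW (d=107/8, Q=-75/2) ⇒ CHMNWY; edges |CHNY|=13/4, |MW|=81/8
  updated: d(CHMNWY,V)=43/8
6. join CHMNWY+V (d=43/8) ⇒ CHMNVWY; edges |CHMNWY|=43/16, |V|=43/16
final tree: ((((C:-207/16,N:255/16):87/8,(H:20/3,Y:25/3):71/8):13/4,(M:33/10,W:47/10):81/8):43/16,V:43/16)
total length: 129/2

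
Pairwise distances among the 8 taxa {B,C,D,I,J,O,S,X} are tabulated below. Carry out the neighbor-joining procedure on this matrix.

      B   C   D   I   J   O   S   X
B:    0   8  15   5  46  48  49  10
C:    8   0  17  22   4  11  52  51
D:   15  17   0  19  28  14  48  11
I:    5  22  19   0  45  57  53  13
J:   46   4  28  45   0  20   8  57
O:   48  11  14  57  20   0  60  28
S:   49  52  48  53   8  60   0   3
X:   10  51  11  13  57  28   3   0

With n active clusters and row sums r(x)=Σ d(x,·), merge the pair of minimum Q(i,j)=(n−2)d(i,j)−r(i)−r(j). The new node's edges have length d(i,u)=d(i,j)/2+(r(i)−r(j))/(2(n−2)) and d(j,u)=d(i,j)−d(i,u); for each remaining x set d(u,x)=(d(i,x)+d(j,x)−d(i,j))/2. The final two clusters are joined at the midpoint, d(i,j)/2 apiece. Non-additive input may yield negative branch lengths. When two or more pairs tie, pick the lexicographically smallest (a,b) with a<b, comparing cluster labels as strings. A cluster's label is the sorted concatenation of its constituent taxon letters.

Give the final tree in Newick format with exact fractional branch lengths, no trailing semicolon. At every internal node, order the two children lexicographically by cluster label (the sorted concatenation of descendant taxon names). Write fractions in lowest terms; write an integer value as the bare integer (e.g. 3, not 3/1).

1. join J+S (d=8, Q=-433) ⇒ JS; edges |J|=-17/12, |S|=113/12
  updated: d(B,JS)=87/2, d(C,JS)=24, d(D,JS)=34, d(I,JS)=45, d(JS,O)=36, d(JS,X)=26
2. join C+O (d=11, Q=-272) ⇒ CO; edges |C|=-3/5, |O|=58/5
  updated: d(B,CO)=45/2, d(CO,D)=10, d(CO,I)=34, d(CO,JS)=49/2, d(CO,X)=34
3. join CO+JS (d=49/2, Q=-200) ⇒ CJOS; edges |CO|=25/4, |JS|=73/4
  updated: d(B,CJOS)=83/4, d(CJOS,D)=39/4, d(CJOS,I)=109/4, d(CJOS,X)=71/4
4. join CJOS+D (d=39/4, Q=-101) ⇒ CDJOS; edges |CJOS|=25/3, |D|=17/12
  updated: d(B,CDJOS)=13, d(CDJOS,I)=73/4, d(CDJOS,X)=19/2
5. join B+I (d=5, Q=-217/4) ⇒ BI; edges |B|=7/16, |I|=73/16
  updated: d(BI,CDJOS)=105/8, d(BI,X)=9
6. join BI+CDJOS (d=105/8, Q=-253/8) ⇒ BCDIJOS; edges |BI|=101/16, |CDJOS|=109/16
  updated: d(BCDIJOS,X)=43/16
7. join BCDIJOS+X (d=43/16) ⇒ BCDIJOSX; edges |BCDIJOS|=43/32, |X|=43/32
final tree: (((B:7/16,I:73/16):101/16,(((C:-3/5,O:58/5):25/4,(J:-17/12,S:113/12):73/4):25/3,D:17/12):109/16):43/32,X:43/32)
total length: 1185/16

(((B:7/16,I:73/16):101/16,(((C:-3/5,O:58/5):25/4,(J:-17/12,S:113/12):73/4):25/3,D:17/12):109/16):43/32,X:43/32)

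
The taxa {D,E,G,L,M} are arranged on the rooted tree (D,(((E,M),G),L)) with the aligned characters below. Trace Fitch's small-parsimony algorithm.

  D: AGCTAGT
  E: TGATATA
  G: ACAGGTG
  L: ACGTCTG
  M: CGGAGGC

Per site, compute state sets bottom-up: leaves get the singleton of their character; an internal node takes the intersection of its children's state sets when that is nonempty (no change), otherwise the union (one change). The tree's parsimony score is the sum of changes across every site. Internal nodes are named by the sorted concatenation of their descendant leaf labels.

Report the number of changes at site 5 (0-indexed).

2

EM@0: {T} ∪ {C} = {C,T} (union, +1)
EGM@0: {C,T} ∪ {A} = {A,C,T} (union, +1)
EGLM@0: {A,C,T} ∩ {A} = {A} (intersection, +0)
DEGLM@0: {A} ∩ {A} = {A} (intersection, +0)
EM@1: {G} ∩ {G} = {G} (intersection, +0)
EGM@1: {G} ∪ {C} = {C,G} (union, +1)
EGLM@1: {C,G} ∩ {C} = {C} (intersection, +0)
DEGLM@1: {G} ∪ {C} = {C,G} (union, +1)
EM@2: {A} ∪ {G} = {A,G} (union, +1)
EGM@2: {A,G} ∩ {A} = {A} (intersection, +0)
EGLM@2: {A} ∪ {G} = {A,G} (union, +1)
DEGLM@2: {C} ∪ {A,G} = {A,C,G} (union, +1)
EM@3: {T} ∪ {A} = {A,T} (union, +1)
EGM@3: {A,T} ∪ {G} = {A,G,T} (union, +1)
EGLM@3: {A,G,T} ∩ {T} = {T} (intersection, +0)
DEGLM@3: {T} ∩ {T} = {T} (intersection, +0)
EM@4: {A} ∪ {G} = {A,G} (union, +1)
EGM@4: {A,G} ∩ {G} = {G} (intersection, +0)
EGLM@4: {G} ∪ {C} = {C,G} (union, +1)
DEGLM@4: {A} ∪ {C,G} = {A,C,G} (union, +1)
EM@5: {T} ∪ {G} = {G,T} (union, +1)
EGM@5: {G,T} ∩ {T} = {T} (intersection, +0)
EGLM@5: {T} ∩ {T} = {T} (intersection, +0)
DEGLM@5: {G} ∪ {T} = {G,T} (union, +1)
EM@6: {A} ∪ {C} = {A,C} (union, +1)
EGM@6: {A,C} ∪ {G} = {A,C,G} (union, +1)
EGLM@6: {A,C,G} ∩ {G} = {G} (intersection, +0)
DEGLM@6: {T} ∪ {G} = {G,T} (union, +1)
per-site changes: [2, 2, 3, 2, 3, 2, 3]; total = 17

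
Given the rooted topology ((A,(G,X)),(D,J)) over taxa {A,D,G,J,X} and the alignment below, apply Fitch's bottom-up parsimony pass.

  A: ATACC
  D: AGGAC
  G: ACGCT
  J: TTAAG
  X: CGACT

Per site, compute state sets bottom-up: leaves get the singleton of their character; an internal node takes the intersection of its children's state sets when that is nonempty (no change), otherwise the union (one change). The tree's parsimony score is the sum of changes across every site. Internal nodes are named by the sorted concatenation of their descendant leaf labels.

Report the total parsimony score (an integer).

site 0, node GX: G={A} ∪ X={C} → {A,C} (+1)
site 0, node AGX: A={A} ∩ GX={A,C} → {A} (+0)
site 0, node DJ: D={A} ∪ J={T} → {A,T} (+1)
site 0, node ADGJX: AGX={A} ∩ DJ={A,T} → {A} (+0)
site 1, node GX: G={C} ∪ X={G} → {C,G} (+1)
site 1, node AGX: A={T} ∪ GX={C,G} → {C,G,T} (+1)
site 1, node DJ: D={G} ∪ J={T} → {G,T} (+1)
site 1, node ADGJX: AGX={C,G,T} ∩ DJ={G,T} → {G,T} (+0)
site 2, node GX: G={G} ∪ X={A} → {A,G} (+1)
site 2, node AGX: A={A} ∩ GX={A,G} → {A} (+0)
site 2, node DJ: D={G} ∪ J={A} → {A,G} (+1)
site 2, node ADGJX: AGX={A} ∩ DJ={A,G} → {A} (+0)
site 3, node GX: G={C} ∩ X={C} → {C} (+0)
site 3, node AGX: A={C} ∩ GX={C} → {C} (+0)
site 3, node DJ: D={A} ∩ J={A} → {A} (+0)
site 3, node ADGJX: AGX={C} ∪ DJ={A} → {A,C} (+1)
site 4, node GX: G={T} ∩ X={T} → {T} (+0)
site 4, node AGX: A={C} ∪ GX={T} → {C,T} (+1)
site 4, node DJ: D={C} ∪ J={G} → {C,G} (+1)
site 4, node ADGJX: AGX={C,T} ∩ DJ={C,G} → {C} (+0)
per-site changes: [2, 3, 2, 1, 2]; total = 10

10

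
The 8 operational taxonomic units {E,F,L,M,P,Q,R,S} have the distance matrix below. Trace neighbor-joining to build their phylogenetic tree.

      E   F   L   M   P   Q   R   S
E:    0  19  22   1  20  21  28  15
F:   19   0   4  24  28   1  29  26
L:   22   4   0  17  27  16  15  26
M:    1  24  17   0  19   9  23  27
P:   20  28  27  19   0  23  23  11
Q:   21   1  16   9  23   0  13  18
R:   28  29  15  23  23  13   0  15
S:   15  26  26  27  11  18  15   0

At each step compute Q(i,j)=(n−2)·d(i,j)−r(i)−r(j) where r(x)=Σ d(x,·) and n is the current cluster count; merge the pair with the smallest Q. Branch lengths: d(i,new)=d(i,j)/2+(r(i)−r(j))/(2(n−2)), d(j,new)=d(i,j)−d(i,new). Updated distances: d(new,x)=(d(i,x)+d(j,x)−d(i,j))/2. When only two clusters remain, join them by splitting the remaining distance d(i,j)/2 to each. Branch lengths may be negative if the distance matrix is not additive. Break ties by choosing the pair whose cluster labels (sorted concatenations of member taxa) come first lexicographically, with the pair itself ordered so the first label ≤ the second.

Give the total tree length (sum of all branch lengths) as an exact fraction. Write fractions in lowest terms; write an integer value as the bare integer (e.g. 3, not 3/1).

1675/32

iteration 1: select E,M (d=1, Q=-240); attach at lengths (1, 0); label the merged cluster EM
  updated: d(EM,F)=21, d(EM,L)=19, d(EM,P)=19, d(EM,Q)=29/2, d(EM,R)=25, d(EM,S)=41/2
iteration 2: select F,L (d=4, Q=-196); attach at lengths (11/5, 9/5); label the merged cluster FL
  updated: d(EM,FL)=18, d(FL,P)=51/2, d(FL,Q)=13/2, d(FL,R)=20, d(FL,S)=24
iteration 3: select P,S (d=11, Q=-146); attach at lengths (57/8, 31/8); label the merged cluster PS
  updated: d(EM,PS)=57/4, d(FL,PS)=77/4, d(PS,Q)=15, d(PS,R)=27/2
iteration 4: select FL,Q (d=13/2, Q=-373/4); attach at lengths (137/24, 19/24); label the merged cluster FLQ
  updated: d(EM,FLQ)=13, d(FLQ,PS)=111/8, d(FLQ,R)=53/4
iteration 5: select EM,FLQ (d=13, Q=-531/8); attach at lengths (305/32, 111/32); label the merged cluster EFLMQ
  updated: d(EFLMQ,PS)=121/16, d(EFLMQ,R)=101/8
iteration 6: select EFLMQ,PS (d=121/16, Q=-539/16); attach at lengths (107/32, 135/32); label the merged cluster EFLMPQS
  updated: d(EFLMPQS,R)=297/32
iteration 7: select EFLMPQS,R (d=297/32); attach at lengths (297/64, 297/64); label the merged cluster EFLMPQRS
final tree: ((((E:1,M:0):305/32,((F:11/5,L:9/5):137/24,Q:19/24):111/32):107/32,(P:57/8,S:31/8):135/32):297/64,R:297/64)
total length: 1675/32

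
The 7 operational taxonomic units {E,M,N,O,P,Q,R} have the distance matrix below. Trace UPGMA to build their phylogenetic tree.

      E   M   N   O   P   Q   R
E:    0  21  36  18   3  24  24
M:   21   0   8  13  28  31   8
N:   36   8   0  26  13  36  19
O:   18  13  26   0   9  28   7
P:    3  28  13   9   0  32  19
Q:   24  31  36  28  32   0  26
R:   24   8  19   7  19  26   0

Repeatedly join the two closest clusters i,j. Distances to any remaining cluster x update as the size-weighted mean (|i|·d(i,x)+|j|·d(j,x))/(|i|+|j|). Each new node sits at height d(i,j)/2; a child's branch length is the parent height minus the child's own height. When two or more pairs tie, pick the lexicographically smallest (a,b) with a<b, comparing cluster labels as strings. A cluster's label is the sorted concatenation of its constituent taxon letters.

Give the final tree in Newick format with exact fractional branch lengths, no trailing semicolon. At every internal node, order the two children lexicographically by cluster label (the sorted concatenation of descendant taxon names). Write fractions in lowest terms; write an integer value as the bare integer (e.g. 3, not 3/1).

(((E:3/2,P:3/2):9,((M:4,N:4):17/4,(O:7/2,R:7/2):19/4):9/4):17/4,Q:59/4)

iteration 1: select E,P (d=3); attach at lengths (3/2, 3/2); label the merged cluster EP
  updated: d(EP,M)=49/2, d(EP,N)=49/2, d(EP,O)=27/2, d(EP,Q)=28, d(EP,R)=43/2
iteration 2: select O,R (d=7); attach at lengths (7/2, 7/2); label the merged cluster OR
  updated: d(EP,OR)=35/2, d(M,OR)=21/2, d(N,OR)=45/2, d(OR,Q)=27
iteration 3: select M,N (d=8); attach at lengths (4, 4); label the merged cluster MN
  updated: d(EP,MN)=49/2, d(MN,OR)=33/2, d(MN,Q)=67/2
iteration 4: select MN,OR (d=33/2); attach at lengths (17/4, 19/4); label the merged cluster MNOR
  updated: d(EP,MNOR)=21, d(MNOR,Q)=121/4
iteration 5: select EP,MNOR (d=21); attach at lengths (9, 9/4); label the merged cluster EMNOPR
  updated: d(EMNOPR,Q)=59/2
iteration 6: select EMNOPR,Q (d=59/2); attach at lengths (17/4, 59/4); label the merged cluster EMNOPQR
final tree: (((E:3/2,P:3/2):9,((M:4,N:4):17/4,(O:7/2,R:7/2):19/4):9/4):17/4,Q:59/4)
total length: 229/4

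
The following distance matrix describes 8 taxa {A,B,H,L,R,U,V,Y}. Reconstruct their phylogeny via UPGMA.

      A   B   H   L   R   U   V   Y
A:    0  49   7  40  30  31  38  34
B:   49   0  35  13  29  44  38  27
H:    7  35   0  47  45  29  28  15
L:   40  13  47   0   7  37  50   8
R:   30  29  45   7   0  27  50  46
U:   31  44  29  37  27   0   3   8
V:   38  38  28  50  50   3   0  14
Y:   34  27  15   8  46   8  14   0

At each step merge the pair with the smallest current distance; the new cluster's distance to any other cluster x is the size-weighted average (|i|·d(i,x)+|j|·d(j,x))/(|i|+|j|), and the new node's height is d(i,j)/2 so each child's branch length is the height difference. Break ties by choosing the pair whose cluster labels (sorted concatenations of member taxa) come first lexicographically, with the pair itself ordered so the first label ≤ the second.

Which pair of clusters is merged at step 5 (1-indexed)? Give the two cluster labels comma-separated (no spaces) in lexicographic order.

step 1: merge (U,V) at d=3; branch lengths U→3/2, V→3/2; new cluster UV
  updated: d(A,UV)=69/2, d(B,UV)=41, d(H,UV)=57/2, d(L,UV)=87/2, d(R,UV)=77/2, d(UV,Y)=11
step 2: merge (A,H) at d=7; branch lengths A→7/2, H→7/2; new cluster AH
  updated: d(AH,B)=42, d(AH,L)=87/2, d(AH,R)=75/2, d(AH,UV)=63/2, d(AH,Y)=49/2
step 3: merge (L,R) at d=7; branch lengths L→7/2, R→7/2; new cluster LR
  updated: d(AH,LR)=81/2, d(B,LR)=21, d(LR,UV)=41, d(LR,Y)=27
step 4: merge (UV,Y) at d=11; branch lengths UV→4, Y→11/2; new cluster UVY
  updated: d(AH,UVY)=175/6, d(B,UVY)=109/3, d(LR,UVY)=109/3
step 5: merge (B,LR) at d=21; branch lengths B→21/2, LR→7; new cluster BLR
  updated: d(AH,BLR)=41, d(BLR,UVY)=109/3
step 6: merge (AH,UVY) at d=175/6; branch lengths AH→133/12, UVY→109/12; new cluster AHUVY
  updated: d(AHUVY,BLR)=191/5
step 7: merge (AHUVY,BLR) at d=191/5; branch lengths AHUVY→271/60, BLR→43/5; new cluster ABHLRUVY
final tree: (((A:7/2,H:7/2):133/12,((U:3/2,V:3/2):4,Y:11/2):109/12):271/60,(B:21/2,(L:7/2,R:7/2):7):43/5)
total length: 4637/60

B,LR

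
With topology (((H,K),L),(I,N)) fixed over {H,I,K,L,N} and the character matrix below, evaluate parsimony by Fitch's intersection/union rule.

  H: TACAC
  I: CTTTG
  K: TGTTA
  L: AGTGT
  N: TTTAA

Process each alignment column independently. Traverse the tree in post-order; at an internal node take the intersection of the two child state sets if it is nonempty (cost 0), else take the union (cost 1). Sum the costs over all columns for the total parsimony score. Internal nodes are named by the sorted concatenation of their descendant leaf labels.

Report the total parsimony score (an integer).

11

site 0, node HK: H={T} ∩ K={T} → {T} (+0)
site 0, node HKL: HK={T} ∪ L={A} → {A,T} (+1)
site 0, node IN: I={C} ∪ N={T} → {C,T} (+1)
site 0, node HIKLN: HKL={A,T} ∩ IN={C,T} → {T} (+0)
site 1, node HK: H={A} ∪ K={G} → {A,G} (+1)
site 1, node HKL: HK={A,G} ∩ L={G} → {G} (+0)
site 1, node IN: I={T} ∩ N={T} → {T} (+0)
site 1, node HIKLN: HKL={G} ∪ IN={T} → {G,T} (+1)
site 2, node HK: H={C} ∪ K={T} → {C,T} (+1)
site 2, node HKL: HK={C,T} ∩ L={T} → {T} (+0)
site 2, node IN: I={T} ∩ N={T} → {T} (+0)
site 2, node HIKLN: HKL={T} ∩ IN={T} → {T} (+0)
site 3, node HK: H={A} ∪ K={T} → {A,T} (+1)
site 3, node HKL: HK={A,T} ∪ L={G} → {A,G,T} (+1)
site 3, node IN: I={T} ∪ N={A} → {A,T} (+1)
site 3, node HIKLN: HKL={A,G,T} ∩ IN={A,T} → {A,T} (+0)
site 4, node HK: H={C} ∪ K={A} → {A,C} (+1)
site 4, node HKL: HK={A,C} ∪ L={T} → {A,C,T} (+1)
site 4, node IN: I={G} ∪ N={A} → {A,G} (+1)
site 4, node HIKLN: HKL={A,C,T} ∩ IN={A,G} → {A} (+0)
per-site changes: [2, 2, 1, 3, 3]; total = 11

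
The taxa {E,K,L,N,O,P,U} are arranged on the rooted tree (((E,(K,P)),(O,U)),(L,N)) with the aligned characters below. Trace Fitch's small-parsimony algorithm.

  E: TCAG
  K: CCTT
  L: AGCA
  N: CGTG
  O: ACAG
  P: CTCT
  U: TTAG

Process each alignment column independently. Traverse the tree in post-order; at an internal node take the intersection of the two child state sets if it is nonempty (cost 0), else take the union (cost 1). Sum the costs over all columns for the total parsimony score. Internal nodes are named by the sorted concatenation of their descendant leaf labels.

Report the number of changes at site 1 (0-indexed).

[col 0] KP: children K:{C}, P:{C} ∩→ {C}; cost 0
[col 0] EKP: children E:{T}, KP:{C} ∪→ {C,T}; cost 1
[col 0] OU: children O:{A}, U:{T} ∪→ {A,T}; cost 1
[col 0] EKOPU: children EKP:{C,T}, OU:{A,T} ∩→ {T}; cost 0
[col 0] LN: children L:{A}, N:{C} ∪→ {A,C}; cost 1
[col 0] EKLNOPU: children EKOPU:{T}, LN:{A,C} ∪→ {A,C,T}; cost 1
[col 1] KP: children K:{C}, P:{T} ∪→ {C,T}; cost 1
[col 1] EKP: children E:{C}, KP:{C,T} ∩→ {C}; cost 0
[col 1] OU: children O:{C}, U:{T} ∪→ {C,T}; cost 1
[col 1] EKOPU: children EKP:{C}, OU:{C,T} ∩→ {C}; cost 0
[col 1] LN: children L:{G}, N:{G} ∩→ {G}; cost 0
[col 1] EKLNOPU: children EKOPU:{C}, LN:{G} ∪→ {C,G}; cost 1
[col 2] KP: children K:{T}, P:{C} ∪→ {C,T}; cost 1
[col 2] EKP: children E:{A}, KP:{C,T} ∪→ {A,C,T}; cost 1
[col 2] OU: children O:{A}, U:{A} ∩→ {A}; cost 0
[col 2] EKOPU: children EKP:{A,C,T}, OU:{A} ∩→ {A}; cost 0
[col 2] LN: children L:{C}, N:{T} ∪→ {C,T}; cost 1
[col 2] EKLNOPU: children EKOPU:{A}, LN:{C,T} ∪→ {A,C,T}; cost 1
[col 3] KP: children K:{T}, P:{T} ∩→ {T}; cost 0
[col 3] EKP: children E:{G}, KP:{T} ∪→ {G,T}; cost 1
[col 3] OU: children O:{G}, U:{G} ∩→ {G}; cost 0
[col 3] EKOPU: children EKP:{G,T}, OU:{G} ∩→ {G}; cost 0
[col 3] LN: children L:{A}, N:{G} ∪→ {A,G}; cost 1
[col 3] EKLNOPU: children EKOPU:{G}, LN:{A,G} ∩→ {G}; cost 0
per-site changes: [4, 3, 4, 2]; total = 13

3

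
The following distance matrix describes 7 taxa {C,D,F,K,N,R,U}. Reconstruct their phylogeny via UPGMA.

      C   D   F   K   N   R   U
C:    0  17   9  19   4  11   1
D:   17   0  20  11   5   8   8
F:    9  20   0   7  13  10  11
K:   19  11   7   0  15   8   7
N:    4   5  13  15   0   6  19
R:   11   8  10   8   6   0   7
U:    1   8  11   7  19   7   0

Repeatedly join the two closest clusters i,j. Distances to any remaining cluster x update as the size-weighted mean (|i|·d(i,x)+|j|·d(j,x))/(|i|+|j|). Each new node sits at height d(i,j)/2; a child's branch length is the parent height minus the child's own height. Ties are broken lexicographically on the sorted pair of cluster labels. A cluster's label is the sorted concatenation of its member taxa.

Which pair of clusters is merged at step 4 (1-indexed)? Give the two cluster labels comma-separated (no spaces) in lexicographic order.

1. join C+U (d=1) ⇒ CU; edges |C|=1/2, |U|=1/2
  updated: d(CU,D)=25/2, d(CU,F)=10, d(CU,K)=13, d(CU,N)=23/2, d(CU,R)=9
2. join D+N (d=5) ⇒ DN; edges |D|=5/2, |N|=5/2
  updated: d(CU,DN)=12, d(DN,F)=33/2, d(DN,K)=13, d(DN,R)=7
3. join DN+R (d=7) ⇒ DNR; edges |DN|=1, |R|=7/2
  updated: d(CU,DNR)=11, d(DNR,F)=43/3, d(DNR,K)=34/3
4. join F+K (d=7) ⇒ FK; edges |F|=7/2, |K|=7/2
  updated: d(CU,FK)=23/2, d(DNR,FK)=77/6
5. join CU+DNR (d=11) ⇒ CDNRU; edges |CU|=5, |DNR|=2
  updated: d(CDNRU,FK)=123/10
6. join CDNRU+FK (d=123/10) ⇒ CDFKNRU; edges |CDNRU|=13/20, |FK|=53/20
final tree: (((C:1/2,U:1/2):5,((D:5/2,N:5/2):1,R:7/2):2):13/20,(F:7/2,K:7/2):53/20)
total length: 139/5

F,K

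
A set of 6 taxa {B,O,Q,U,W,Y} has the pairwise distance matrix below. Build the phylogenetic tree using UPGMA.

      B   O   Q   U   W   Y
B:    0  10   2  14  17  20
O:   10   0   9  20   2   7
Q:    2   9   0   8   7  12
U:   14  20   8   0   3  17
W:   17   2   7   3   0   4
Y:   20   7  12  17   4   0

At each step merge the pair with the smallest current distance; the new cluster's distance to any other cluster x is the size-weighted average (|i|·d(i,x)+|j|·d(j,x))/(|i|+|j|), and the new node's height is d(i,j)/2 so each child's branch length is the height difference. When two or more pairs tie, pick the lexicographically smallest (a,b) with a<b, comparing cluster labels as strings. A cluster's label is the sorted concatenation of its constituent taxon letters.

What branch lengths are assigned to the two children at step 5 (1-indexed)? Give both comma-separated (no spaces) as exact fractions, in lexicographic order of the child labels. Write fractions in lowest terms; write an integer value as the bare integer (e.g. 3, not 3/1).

iteration 1: select B,Q (d=2); attach at lengths (1, 1); label the merged cluster BQ
  updated: d(BQ,O)=19/2, d(BQ,U)=11, d(BQ,W)=12, d(BQ,Y)=16
iteration 2: select O,W (d=2); attach at lengths (1, 1); label the merged cluster OW
  updated: d(BQ,OW)=43/4, d(OW,U)=23/2, d(OW,Y)=11/2
iteration 3: select OW,Y (d=11/2); attach at lengths (7/4, 11/4); label the merged cluster OWY
  updated: d(BQ,OWY)=25/2, d(OWY,U)=40/3
iteration 4: select BQ,U (d=11); attach at lengths (9/2, 11/2); label the merged cluster BQU
  updated: d(BQU,OWY)=115/9
iteration 5: select BQU,OWY (d=115/9); attach at lengths (8/9, 131/36); label the merged cluster BOQUWY
final tree: (((B:1,Q:1):9/2,U:11/2):8/9,((O:1,W:1):7/4,Y:11/4):131/36)
total length: 829/36

8/9,131/36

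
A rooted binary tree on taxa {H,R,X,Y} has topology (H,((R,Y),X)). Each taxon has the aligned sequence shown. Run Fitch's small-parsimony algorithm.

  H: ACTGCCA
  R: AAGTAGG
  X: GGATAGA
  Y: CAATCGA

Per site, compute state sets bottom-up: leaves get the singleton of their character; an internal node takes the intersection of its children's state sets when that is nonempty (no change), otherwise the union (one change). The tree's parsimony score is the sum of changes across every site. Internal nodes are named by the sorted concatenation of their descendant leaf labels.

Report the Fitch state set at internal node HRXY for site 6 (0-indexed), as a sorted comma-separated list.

A

RY@0: {A} ∪ {C} = {A,C} (union, +1)
RXY@0: {A,C} ∪ {G} = {A,C,G} (union, +1)
HRXY@0: {A} ∩ {A,C,G} = {A} (intersection, +0)
RY@1: {A} ∩ {A} = {A} (intersection, +0)
RXY@1: {A} ∪ {G} = {A,G} (union, +1)
HRXY@1: {C} ∪ {A,G} = {A,C,G} (union, +1)
RY@2: {G} ∪ {A} = {A,G} (union, +1)
RXY@2: {A,G} ∩ {A} = {A} (intersection, +0)
HRXY@2: {T} ∪ {A} = {A,T} (union, +1)
RY@3: {T} ∩ {T} = {T} (intersection, +0)
RXY@3: {T} ∩ {T} = {T} (intersection, +0)
HRXY@3: {G} ∪ {T} = {G,T} (union, +1)
RY@4: {A} ∪ {C} = {A,C} (union, +1)
RXY@4: {A,C} ∩ {A} = {A} (intersection, +0)
HRXY@4: {C} ∪ {A} = {A,C} (union, +1)
RY@5: {G} ∩ {G} = {G} (intersection, +0)
RXY@5: {G} ∩ {G} = {G} (intersection, +0)
HRXY@5: {C} ∪ {G} = {C,G} (union, +1)
RY@6: {G} ∪ {A} = {A,G} (union, +1)
RXY@6: {A,G} ∩ {A} = {A} (intersection, +0)
HRXY@6: {A} ∩ {A} = {A} (intersection, +0)
per-site changes: [2, 2, 2, 1, 2, 1, 1]; total = 11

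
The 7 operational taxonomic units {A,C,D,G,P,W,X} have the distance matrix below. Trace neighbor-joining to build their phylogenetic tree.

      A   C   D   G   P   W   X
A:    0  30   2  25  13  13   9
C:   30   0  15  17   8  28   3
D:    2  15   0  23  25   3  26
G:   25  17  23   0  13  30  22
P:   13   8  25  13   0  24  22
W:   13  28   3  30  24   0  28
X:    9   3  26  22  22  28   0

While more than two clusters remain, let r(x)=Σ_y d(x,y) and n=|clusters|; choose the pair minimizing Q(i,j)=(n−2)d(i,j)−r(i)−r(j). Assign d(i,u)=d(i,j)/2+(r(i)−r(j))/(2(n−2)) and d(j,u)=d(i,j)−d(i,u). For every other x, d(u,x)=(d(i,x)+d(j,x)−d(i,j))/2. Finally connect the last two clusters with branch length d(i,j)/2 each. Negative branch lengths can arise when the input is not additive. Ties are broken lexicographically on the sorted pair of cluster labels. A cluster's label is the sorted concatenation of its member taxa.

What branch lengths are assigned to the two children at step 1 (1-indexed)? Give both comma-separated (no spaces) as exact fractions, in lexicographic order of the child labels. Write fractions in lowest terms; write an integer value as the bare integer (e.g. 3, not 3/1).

-17/10,47/10

step 1: merge (D,W) at d=3, Q=-205; branch lengths D→-17/10, W→47/10; new cluster DW
  updated: d(A,DW)=6, d(C,DW)=20, d(DW,G)=25, d(DW,P)=23, d(DW,X)=51/2
step 2: merge (A,DW) at d=6, Q=-317/2; branch lengths A→15/16, DW→81/16; new cluster ADW
  updated: d(ADW,C)=22, d(ADW,G)=22, d(ADW,P)=15, d(ADW,X)=57/4
step 3: merge (C,X) at d=3, Q=-409/4; branch lengths C→-3/8, X→27/8; new cluster CX
  updated: d(ADW,CX)=133/8, d(CX,G)=18, d(CX,P)=27/2
step 4: merge (ADW,CX) at d=133/8, Q=-137/2; branch lengths ADW→155/16, CX→111/16; new cluster ACDWX
  updated: d(ACDWX,G)=187/16, d(ACDWX,P)=95/16
step 5: merge (ACDWX,G) at d=187/16, Q=-245/8; branch lengths ACDWX→37/16, G→75/8; new cluster ACDGWX
  updated: d(ACDGWX,P)=29/8
step 6: merge (ACDGWX,P) at d=29/8; branch lengths ACDGWX→29/16, P→29/16; new cluster ACDGPWX
final tree: ((((A:15/16,(D:-17/10,W:47/10):81/16):155/16,(C:-3/8,X:27/8):111/16):37/16,G:75/8):29/16,P:29/16)
total length: 703/16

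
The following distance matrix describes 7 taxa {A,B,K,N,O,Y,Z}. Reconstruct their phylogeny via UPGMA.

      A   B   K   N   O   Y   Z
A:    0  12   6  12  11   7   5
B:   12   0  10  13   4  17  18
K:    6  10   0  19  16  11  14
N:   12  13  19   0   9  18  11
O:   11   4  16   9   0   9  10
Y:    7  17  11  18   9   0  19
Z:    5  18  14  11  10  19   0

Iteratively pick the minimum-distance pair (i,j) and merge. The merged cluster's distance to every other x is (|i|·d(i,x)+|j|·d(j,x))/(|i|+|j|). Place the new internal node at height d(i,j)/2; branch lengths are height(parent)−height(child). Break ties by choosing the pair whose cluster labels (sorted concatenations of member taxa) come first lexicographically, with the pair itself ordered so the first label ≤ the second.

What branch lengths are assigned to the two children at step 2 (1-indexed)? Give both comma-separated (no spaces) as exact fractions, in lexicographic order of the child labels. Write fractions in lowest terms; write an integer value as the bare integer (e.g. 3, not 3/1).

5/2,5/2

1. join B+O (d=4) ⇒ BO; edges |B|=2, |O|=2
  updated: d(A,BO)=23/2, d(BO,K)=13, d(BO,N)=11, d(BO,Y)=13, d(BO,Z)=14
2. join A+Z (d=5) ⇒ AZ; edges |A|=5/2, |Z|=5/2
  updated: d(AZ,BO)=51/4, d(AZ,K)=10, d(AZ,N)=23/2, d(AZ,Y)=13
3. join AZ+K (d=10) ⇒ AKZ; edges |AZ|=5/2, |K|=5
  updated: d(AKZ,BO)=77/6, d(AKZ,N)=14, d(AKZ,Y)=37/3
4. join BO+N (d=11) ⇒ BNO; edges |BO|=7/2, |N|=11/2
  updated: d(AKZ,BNO)=119/9, d(BNO,Y)=44/3
5. join AKZ+Y (d=37/3) ⇒ AKYZ; edges |AKZ|=7/6, |Y|=37/6
  updated: d(AKYZ,BNO)=163/12
6. join AKYZ+BNO (d=163/12) ⇒ ABKNOYZ; edges |AKYZ|=5/8, |BNO|=31/24
final tree: ((((A:5/2,Z:5/2):5/2,K:5):7/6,Y:37/6):5/8,((B:2,O:2):7/2,N:11/2):31/24)
total length: 139/4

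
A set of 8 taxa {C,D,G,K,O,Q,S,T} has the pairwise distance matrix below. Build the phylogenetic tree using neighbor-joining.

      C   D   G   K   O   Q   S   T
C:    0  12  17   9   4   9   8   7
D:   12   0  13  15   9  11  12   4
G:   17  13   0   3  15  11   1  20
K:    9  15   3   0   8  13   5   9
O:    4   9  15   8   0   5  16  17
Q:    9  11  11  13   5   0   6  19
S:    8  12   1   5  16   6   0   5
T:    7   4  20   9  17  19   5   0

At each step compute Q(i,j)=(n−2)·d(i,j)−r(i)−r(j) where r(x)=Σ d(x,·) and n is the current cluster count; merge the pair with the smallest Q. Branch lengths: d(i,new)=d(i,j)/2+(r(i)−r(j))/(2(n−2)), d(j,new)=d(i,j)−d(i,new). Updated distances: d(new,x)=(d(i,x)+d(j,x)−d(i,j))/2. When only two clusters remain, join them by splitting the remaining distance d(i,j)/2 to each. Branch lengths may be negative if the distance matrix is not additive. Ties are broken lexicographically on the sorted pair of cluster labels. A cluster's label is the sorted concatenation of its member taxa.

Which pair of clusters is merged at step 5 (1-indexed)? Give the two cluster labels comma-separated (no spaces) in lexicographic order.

C,DGKST

iteration 1: select D,T (d=4, Q=-133); attach at lengths (19/12, 29/12); label the merged cluster DT
  updated: d(C,DT)=15/2, d(DT,G)=29/2, d(DT,K)=10, d(DT,O)=11, d(DT,Q)=13, d(DT,S)=13/2
iteration 2: select G,S (d=1, Q=-99); attach at lengths (12/5, -7/5); label the merged cluster GS
  updated: d(C,GS)=12, d(DT,GS)=10, d(GS,K)=7/2, d(GS,O)=15, d(GS,Q)=8
iteration 3: select GS,K (d=7/2, Q=-78); attach at lengths (19/8, 9/8); label the merged cluster GKS
  updated: d(C,GKS)=35/4, d(DT,GKS)=33/4, d(GKS,O)=39/4, d(GKS,Q)=35/4
iteration 4: select DT,GKS (d=33/4, Q=-101/2); attach at lengths (29/6, 41/12); label the merged cluster DGKST
  updated: d(C,DGKST)=4, d(DGKST,O)=25/4, d(DGKST,Q)=27/4
iteration 5: select C,DGKST (d=4, Q=-26); attach at lengths (2, 2); label the merged cluster CDGKST
  updated: d(CDGKST,O)=25/8, d(CDGKST,Q)=47/8
iteration 6: select CDGKST,O (d=25/8, Q=-14); attach at lengths (2, 9/8); label the merged cluster CDGKOST
  updated: d(CDGKOST,Q)=31/8
iteration 7: select CDGKOST,Q (d=31/8); attach at lengths (31/16, 31/16); label the merged cluster CDGKOQST
final tree: (((C:2,((D:19/12,T:29/12):29/6,((G:12/5,S:-7/5):19/8,K:9/8):41/12):2):2,O:9/8):31/16,Q:31/16)
total length: 111/4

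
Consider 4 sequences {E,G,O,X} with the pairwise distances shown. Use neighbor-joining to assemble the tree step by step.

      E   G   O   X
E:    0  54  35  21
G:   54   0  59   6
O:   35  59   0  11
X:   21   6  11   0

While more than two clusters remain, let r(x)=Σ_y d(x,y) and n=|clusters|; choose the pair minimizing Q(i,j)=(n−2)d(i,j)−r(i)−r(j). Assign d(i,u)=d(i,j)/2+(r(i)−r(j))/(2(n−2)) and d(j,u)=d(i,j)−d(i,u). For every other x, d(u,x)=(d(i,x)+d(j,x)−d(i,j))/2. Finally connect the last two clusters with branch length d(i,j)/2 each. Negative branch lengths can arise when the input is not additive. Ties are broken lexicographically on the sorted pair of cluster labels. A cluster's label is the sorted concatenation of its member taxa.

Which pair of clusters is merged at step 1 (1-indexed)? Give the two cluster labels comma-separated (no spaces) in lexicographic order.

step 1: merge (E,O) at d=35, Q=-145; branch lengths E→75/4, O→65/4; new cluster EO
  updated: d(EO,G)=39, d(EO,X)=-3/2
step 2: merge (EO,G) at d=39, Q=-87/2; branch lengths EO→63/4, G→93/4; new cluster EGO
  updated: d(EGO,X)=-69/4
step 3: merge (EGO,X) at d=-69/4; branch lengths EGO→-69/8, X→-69/8; new cluster EGOX
final tree: (((E:75/4,O:65/4):63/4,G:93/4):-69/8,X:-69/8)
total length: 227/4

E,O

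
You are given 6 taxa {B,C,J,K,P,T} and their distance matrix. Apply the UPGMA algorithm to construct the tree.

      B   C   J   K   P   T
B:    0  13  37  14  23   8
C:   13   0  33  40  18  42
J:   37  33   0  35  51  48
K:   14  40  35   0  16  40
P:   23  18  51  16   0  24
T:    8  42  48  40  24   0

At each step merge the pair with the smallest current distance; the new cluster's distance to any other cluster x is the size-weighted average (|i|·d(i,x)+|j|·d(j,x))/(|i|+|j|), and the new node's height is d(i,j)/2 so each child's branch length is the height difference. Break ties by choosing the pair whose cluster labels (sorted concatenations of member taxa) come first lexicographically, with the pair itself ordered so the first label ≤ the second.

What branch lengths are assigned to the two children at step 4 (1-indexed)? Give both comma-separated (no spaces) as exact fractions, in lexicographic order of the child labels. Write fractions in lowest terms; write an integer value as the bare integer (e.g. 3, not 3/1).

iteration 1: select B,T (d=8); attach at lengths (4, 4); label the merged cluster BT
  updated: d(BT,C)=55/2, d(BT,J)=85/2, d(BT,K)=27, d(BT,P)=47/2
iteration 2: select K,P (d=16); attach at lengths (8, 8); label the merged cluster KP
  updated: d(BT,KP)=101/4, d(C,KP)=29, d(J,KP)=43
iteration 3: select BT,KP (d=101/4); attach at lengths (69/8, 37/8); label the merged cluster BKPT
  updated: d(BKPT,C)=113/4, d(BKPT,J)=171/4
iteration 4: select BKPT,C (d=113/4); attach at lengths (3/2, 113/8); label the merged cluster BCKPT
  updated: d(BCKPT,J)=204/5
iteration 5: select BCKPT,J (d=204/5); attach at lengths (251/40, 102/5); label the merged cluster BCJKPT
final tree: ((((B:4,T:4):69/8,(K:8,P:8):37/8):3/2,C:113/8):251/40,J:102/5)
total length: 1591/20

3/2,113/8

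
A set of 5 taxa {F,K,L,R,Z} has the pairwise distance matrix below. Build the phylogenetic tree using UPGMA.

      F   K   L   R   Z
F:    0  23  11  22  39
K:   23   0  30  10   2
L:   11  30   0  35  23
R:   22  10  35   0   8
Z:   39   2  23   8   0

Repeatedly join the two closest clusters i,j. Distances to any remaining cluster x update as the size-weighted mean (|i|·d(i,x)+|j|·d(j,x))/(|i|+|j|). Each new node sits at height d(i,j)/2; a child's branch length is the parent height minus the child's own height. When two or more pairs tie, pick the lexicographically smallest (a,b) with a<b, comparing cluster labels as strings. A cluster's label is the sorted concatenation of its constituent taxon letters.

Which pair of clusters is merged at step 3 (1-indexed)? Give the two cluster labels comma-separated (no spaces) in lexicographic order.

F,L

1. join K+Z (d=2) ⇒ KZ; edges |K|=1, |Z|=1
  updated: d(F,KZ)=31, d(KZ,L)=53/2, d(KZ,R)=9
2. join KZ+R (d=9) ⇒ KRZ; edges |KZ|=7/2, |R|=9/2
  updated: d(F,KRZ)=28, d(KRZ,L)=88/3
3. join F+L (d=11) ⇒ FL; edges |F|=11/2, |L|=11/2
  updated: d(FL,KRZ)=86/3
4. join FL+KRZ (d=86/3) ⇒ FKLRZ; edges |FL|=53/6, |KRZ|=59/6
final tree: ((F:11/2,L:11/2):53/6,((K:1,Z:1):7/2,R:9/2):59/6)
total length: 119/3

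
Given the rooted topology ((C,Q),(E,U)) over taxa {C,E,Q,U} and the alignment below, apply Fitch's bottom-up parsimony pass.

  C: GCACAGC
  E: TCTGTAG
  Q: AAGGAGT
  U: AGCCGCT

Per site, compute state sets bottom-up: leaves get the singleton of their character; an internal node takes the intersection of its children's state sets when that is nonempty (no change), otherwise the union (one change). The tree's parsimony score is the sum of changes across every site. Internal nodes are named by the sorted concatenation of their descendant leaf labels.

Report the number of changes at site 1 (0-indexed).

2

site 0, node CQ: C={G} ∪ Q={A} → {A,G} (+1)
site 0, node EU: E={T} ∪ U={A} → {A,T} (+1)
site 0, node CEQU: CQ={A,G} ∩ EU={A,T} → {A} (+0)
site 1, node CQ: C={C} ∪ Q={A} → {A,C} (+1)
site 1, node EU: E={C} ∪ U={G} → {C,G} (+1)
site 1, node CEQU: CQ={A,C} ∩ EU={C,G} → {C} (+0)
site 2, node CQ: C={A} ∪ Q={G} → {A,G} (+1)
site 2, node EU: E={T} ∪ U={C} → {C,T} (+1)
site 2, node CEQU: CQ={A,G} ∪ EU={C,T} → {A,C,G,T} (+1)
site 3, node CQ: C={C} ∪ Q={G} → {C,G} (+1)
site 3, node EU: E={G} ∪ U={C} → {C,G} (+1)
site 3, node CEQU: CQ={C,G} ∩ EU={C,G} → {C,G} (+0)
site 4, node CQ: C={A} ∩ Q={A} → {A} (+0)
site 4, node EU: E={T} ∪ U={G} → {G,T} (+1)
site 4, node CEQU: CQ={A} ∪ EU={G,T} → {A,G,T} (+1)
site 5, node CQ: C={G} ∩ Q={G} → {G} (+0)
site 5, node EU: E={A} ∪ U={C} → {A,C} (+1)
site 5, node CEQU: CQ={G} ∪ EU={A,C} → {A,C,G} (+1)
site 6, node CQ: C={C} ∪ Q={T} → {C,T} (+1)
site 6, node EU: E={G} ∪ U={T} → {G,T} (+1)
site 6, node CEQU: CQ={C,T} ∩ EU={G,T} → {T} (+0)
per-site changes: [2, 2, 3, 2, 2, 2, 2]; total = 15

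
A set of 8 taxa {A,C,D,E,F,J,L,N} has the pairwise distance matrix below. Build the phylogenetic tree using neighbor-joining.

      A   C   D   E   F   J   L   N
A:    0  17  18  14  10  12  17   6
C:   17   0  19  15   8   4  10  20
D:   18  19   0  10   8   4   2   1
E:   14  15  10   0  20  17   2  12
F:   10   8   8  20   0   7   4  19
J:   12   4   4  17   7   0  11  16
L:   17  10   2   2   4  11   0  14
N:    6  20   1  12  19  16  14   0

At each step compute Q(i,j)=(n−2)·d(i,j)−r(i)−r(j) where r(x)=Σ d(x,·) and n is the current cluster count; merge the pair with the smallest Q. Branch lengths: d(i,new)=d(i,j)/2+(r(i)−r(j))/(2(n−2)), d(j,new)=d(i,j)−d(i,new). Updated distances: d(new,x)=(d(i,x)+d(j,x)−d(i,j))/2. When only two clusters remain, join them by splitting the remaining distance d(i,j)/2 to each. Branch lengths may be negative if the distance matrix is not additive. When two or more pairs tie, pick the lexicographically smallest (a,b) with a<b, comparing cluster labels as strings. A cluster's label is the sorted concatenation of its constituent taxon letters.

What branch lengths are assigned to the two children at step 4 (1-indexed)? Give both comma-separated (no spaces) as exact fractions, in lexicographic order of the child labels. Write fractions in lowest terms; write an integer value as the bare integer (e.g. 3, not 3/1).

17/6,8/3

1. join A+N (d=6, Q=-146) ⇒ AN; edges |A|=7/2, |N|=5/2
  updated: d(AN,C)=31/2, d(AN,D)=13/2, d(AN,E)=10, d(AN,F)=23/2, d(AN,J)=11, d(AN,L)=25/2
2. join C+J (d=4, Q=-211/2) ⇒ CJ; edges |C|=15/4, |J|=1/4
  updated: d(AN,CJ)=45/4, d(CJ,D)=19/2, d(CJ,E)=14, d(CJ,F)=11/2, d(CJ,L)=17/2
3. join E+L (d=2, Q=-77) ⇒ EL; edges |E|=35/8, |L|=-19/8
  updated: d(AN,EL)=41/4, d(CJ,EL)=41/4, d(D,EL)=5, d(EL,F)=11
4. join CJ+F (d=11/2, Q=-56) ⇒ CFJ; edges |CJ|=17/6, |F|=8/3
  updated: d(AN,CFJ)=69/8, d(CFJ,D)=6, d(CFJ,EL)=63/8
5. join AN+CFJ (d=69/8, Q=-245/8) ⇒ ACFJN; edges |AN|=161/32, |CFJ|=115/32
  updated: d(ACFJN,D)=31/16, d(ACFJN,EL)=19/4
6. join ACFJN+D (d=31/16, Q=-187/16) ⇒ ACDFJN; edges |ACFJN|=27/32, |D|=35/32
  updated: d(ACDFJN,EL)=125/32
7. join ACDFJN+EL (d=125/32) ⇒ ACDEFJLN; edges |ACDFJN|=125/64, |EL|=125/64
final tree: ((((A:7/2,N:5/2):161/32,((C:15/4,J:1/4):17/6,F:8/3):115/32):27/32,D:35/32):125/64,(E:35/8,L:-19/8):125/64)
total length: 1023/32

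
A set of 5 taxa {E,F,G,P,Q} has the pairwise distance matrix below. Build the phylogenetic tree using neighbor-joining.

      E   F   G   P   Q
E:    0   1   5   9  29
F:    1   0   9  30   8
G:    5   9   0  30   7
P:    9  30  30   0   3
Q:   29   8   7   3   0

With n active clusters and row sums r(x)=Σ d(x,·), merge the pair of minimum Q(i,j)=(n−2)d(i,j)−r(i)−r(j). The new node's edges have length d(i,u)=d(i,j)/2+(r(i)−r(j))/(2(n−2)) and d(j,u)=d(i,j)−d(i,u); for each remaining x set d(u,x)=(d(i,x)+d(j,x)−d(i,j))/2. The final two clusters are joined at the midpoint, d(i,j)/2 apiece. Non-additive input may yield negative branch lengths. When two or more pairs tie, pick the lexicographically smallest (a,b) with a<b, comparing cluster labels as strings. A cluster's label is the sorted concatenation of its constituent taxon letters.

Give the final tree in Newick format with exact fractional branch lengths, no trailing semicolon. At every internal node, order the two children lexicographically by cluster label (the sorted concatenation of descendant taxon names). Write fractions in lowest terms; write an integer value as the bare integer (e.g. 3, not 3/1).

iteration 1: select P,Q (d=3, Q=-110); attach at lengths (17/3, -8/3); label the merged cluster PQ
  updated: d(E,PQ)=35/2, d(F,PQ)=35/2, d(G,PQ)=17
iteration 2: select E,F (d=1, Q=-49); attach at lengths (-1/2, 3/2); label the merged cluster EF
  updated: d(EF,G)=13/2, d(EF,PQ)=17
iteration 3: select EF,G (d=13/2, Q=-81/2); attach at lengths (13/4, 13/4); label the merged cluster EFG
  updated: d(EFG,PQ)=55/4
iteration 4: select EFG,PQ (d=55/4); attach at lengths (55/8, 55/8); label the merged cluster EFGPQ
final tree: (((E:-1/2,F:3/2):13/4,G:13/4):55/8,(P:17/3,Q:-8/3):55/8)
total length: 97/4

(((E:-1/2,F:3/2):13/4,G:13/4):55/8,(P:17/3,Q:-8/3):55/8)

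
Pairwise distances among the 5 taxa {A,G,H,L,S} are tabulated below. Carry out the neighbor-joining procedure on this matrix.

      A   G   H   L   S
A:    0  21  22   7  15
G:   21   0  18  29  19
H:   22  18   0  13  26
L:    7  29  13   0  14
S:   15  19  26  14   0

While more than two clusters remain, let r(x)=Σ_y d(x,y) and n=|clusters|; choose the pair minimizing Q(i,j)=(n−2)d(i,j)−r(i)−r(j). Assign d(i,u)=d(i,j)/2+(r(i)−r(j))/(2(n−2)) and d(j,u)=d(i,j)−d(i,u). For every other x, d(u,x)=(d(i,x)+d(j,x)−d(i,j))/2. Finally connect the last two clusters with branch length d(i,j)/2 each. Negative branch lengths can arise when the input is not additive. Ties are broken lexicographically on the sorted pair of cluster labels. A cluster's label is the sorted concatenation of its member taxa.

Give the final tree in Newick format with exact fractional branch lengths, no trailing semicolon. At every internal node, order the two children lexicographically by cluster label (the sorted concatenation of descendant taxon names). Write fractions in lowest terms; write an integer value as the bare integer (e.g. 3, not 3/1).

(((A:31/8,L:25/8):25/8,(G:31/3,H:23/3):45/8):63/16,S:63/16)

step 1: merge (G,H) at d=18, Q=-112; branch lengths G→31/3, H→23/3; new cluster GH
  updated: d(A,GH)=25/2, d(GH,L)=12, d(GH,S)=27/2
step 2: merge (A,L) at d=7, Q=-107/2; branch lengths A→31/8, L→25/8; new cluster AL
  updated: d(AL,GH)=35/4, d(AL,S)=11
step 3: merge (AL,GH) at d=35/4, Q=-133/4; branch lengths AL→25/8, GH→45/8; new cluster AGHL
  updated: d(AGHL,S)=63/8
step 4: merge (AGHL,S) at d=63/8; branch lengths AGHL→63/16, S→63/16; new cluster AGHLS
final tree: (((A:31/8,L:25/8):25/8,(G:31/3,H:23/3):45/8):63/16,S:63/16)
total length: 333/8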